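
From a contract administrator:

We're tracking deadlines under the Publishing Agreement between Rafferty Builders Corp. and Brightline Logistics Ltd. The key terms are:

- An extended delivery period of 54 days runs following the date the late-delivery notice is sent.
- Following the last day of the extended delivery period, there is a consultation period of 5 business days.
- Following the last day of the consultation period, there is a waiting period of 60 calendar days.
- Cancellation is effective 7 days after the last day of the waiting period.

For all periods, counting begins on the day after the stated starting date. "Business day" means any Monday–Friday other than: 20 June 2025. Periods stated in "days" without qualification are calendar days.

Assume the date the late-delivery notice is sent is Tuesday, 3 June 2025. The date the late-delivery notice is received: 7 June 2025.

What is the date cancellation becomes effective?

The last day of the extended delivery period: 3 June 2025 + 54 days = 27 July 2025.
From Sunday, 27 July 2025, 5 business days (Jul 28, Jul 29, Jul 30, Jul 31, Aug 1, skipping weekends) brings us to Friday, 1 August 2025, which is the last day of the consultation period.
The last day of the waiting period: 1 August 2025 + 60 days = 30 September 2025.
The date cancellation becomes effective: 30 September 2025 + 7 days = 7 October 2025.

7 October 2025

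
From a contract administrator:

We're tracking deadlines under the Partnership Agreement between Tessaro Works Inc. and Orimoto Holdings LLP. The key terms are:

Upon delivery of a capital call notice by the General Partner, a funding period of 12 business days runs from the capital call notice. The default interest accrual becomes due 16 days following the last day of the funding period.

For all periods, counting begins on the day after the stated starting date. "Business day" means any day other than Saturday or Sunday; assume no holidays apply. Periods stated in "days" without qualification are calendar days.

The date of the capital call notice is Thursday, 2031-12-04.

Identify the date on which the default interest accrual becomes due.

The last day of the funding period: counting 12 business days from Thursday, 2031-12-04 (Dec 5, Dec 8, Dec 9, Dec 10, …, Dec 18, Dec 19, Dec 22, skipping weekends) reaches Monday, 2031-12-22.
The date on which the default interest accrual becomes due: 2031-12-22 + 16 days = 2032-01-07.

2032-01-07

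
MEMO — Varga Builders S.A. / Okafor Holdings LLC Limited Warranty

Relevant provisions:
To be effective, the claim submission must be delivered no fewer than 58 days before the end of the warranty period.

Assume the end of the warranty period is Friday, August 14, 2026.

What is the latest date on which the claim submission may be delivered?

Counting back 58 calendar days from August 14, 2026 gives June 17, 2026.

June 17, 2026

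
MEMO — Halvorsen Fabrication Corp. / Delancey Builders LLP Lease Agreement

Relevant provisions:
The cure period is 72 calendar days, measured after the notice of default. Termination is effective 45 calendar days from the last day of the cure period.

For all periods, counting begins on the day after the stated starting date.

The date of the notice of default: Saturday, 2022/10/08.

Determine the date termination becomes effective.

The last day of the cure period: 2022/10/08 + 72 days = 2022/12/19.
The date termination becomes effective: 2022/12/19 + 45 days = 2023/02/02.

2023/02/02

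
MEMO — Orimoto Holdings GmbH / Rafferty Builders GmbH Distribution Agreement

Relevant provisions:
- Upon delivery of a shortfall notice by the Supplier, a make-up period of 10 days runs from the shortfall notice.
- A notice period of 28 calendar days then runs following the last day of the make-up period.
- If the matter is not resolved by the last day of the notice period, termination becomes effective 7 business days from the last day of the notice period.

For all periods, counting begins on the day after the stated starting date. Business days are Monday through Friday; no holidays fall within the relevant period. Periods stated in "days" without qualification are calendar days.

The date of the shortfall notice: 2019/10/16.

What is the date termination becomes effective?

2019/12/03

Adding 10 calendar days to 2019/10/16 gives 2019/10/26, which is the last day of the make-up period.
Adding 28 calendar days to 2019/10/26 gives 2019/11/23, which is the last day of the notice period.
The date termination becomes effective: 7 business days after Saturday, 2019/11/23, skipping weekends — Nov 25, Nov 26, Nov 27, Nov 28, Nov 29, Dec 2, Dec 3 — lands on Tuesday, 2019/12/03.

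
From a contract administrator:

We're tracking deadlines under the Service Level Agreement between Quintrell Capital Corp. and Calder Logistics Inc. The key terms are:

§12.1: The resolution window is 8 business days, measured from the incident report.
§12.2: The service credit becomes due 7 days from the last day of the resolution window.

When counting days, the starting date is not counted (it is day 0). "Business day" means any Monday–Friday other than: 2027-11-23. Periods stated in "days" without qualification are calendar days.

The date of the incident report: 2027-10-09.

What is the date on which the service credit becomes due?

The last day of the resolution window: counting 8 business days from Saturday, 2027-10-09 (Oct 11, Oct 12, Oct 13, Oct 14, Oct 15, Oct 18, Oct 19, Oct 20, skipping weekends) reaches Wednesday, 2027-10-20.
The date on which the service credit becomes due: 2027-10-20 + 7 days = 2027-10-27.

2027-10-27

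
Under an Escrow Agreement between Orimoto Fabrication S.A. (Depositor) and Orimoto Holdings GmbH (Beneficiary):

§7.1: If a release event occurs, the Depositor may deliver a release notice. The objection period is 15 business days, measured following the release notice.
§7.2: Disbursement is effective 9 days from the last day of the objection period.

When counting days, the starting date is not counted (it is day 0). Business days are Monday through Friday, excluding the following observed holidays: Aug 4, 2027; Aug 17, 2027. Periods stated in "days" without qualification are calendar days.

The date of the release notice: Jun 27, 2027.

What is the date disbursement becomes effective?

From Sunday, Jun 27, 2027, 15 business days (Jun 28, Jun 29, Jun 30, Jul 1, …, Jul 14, Jul 15, Jul 16, skipping weekends) brings us to Friday, Jul 16, 2027, which is the last day of the objection period.
Adding 9 calendar days to Jul 16, 2027 gives Jul 25, 2027, which is the date disbursement becomes effective.

Jul 25, 2027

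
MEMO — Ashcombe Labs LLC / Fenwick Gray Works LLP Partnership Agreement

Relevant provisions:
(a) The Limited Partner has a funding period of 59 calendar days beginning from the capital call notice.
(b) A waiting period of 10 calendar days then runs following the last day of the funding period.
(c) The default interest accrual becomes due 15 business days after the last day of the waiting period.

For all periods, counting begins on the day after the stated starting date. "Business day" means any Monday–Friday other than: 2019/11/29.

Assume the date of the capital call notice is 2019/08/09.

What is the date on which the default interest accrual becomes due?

2019/11/07

Adding 59 calendar days to 2019/08/09 gives 2019/10/07, which is the last day of the funding period.
The last day of the waiting period: 10 calendar days after 2019/10/07 is 2019/10/17.
The date on which the default interest accrual becomes due: 15 business days after Thursday, 2019/10/17, skipping weekends — Oct 18, Oct 21, Oct 22, Oct 23, …, Nov 5, Nov 6, Nov 7 — lands on Thursday, 2019/11/07.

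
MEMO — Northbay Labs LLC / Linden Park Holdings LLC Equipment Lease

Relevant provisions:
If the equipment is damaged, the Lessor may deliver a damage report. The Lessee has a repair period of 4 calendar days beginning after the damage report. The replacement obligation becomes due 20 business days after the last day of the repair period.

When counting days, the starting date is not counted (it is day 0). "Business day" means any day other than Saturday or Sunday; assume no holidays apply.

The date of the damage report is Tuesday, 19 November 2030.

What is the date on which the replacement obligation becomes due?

The last day of the repair period: 4 calendar days after 19 November 2030 is 23 November 2030.
From Saturday, 23 November 2030, 20 business days (Nov 25, Nov 26, Nov 27, Nov 28, …, Dec 18, Dec 19, Dec 20, skipping weekends) brings us to Friday, 20 December 2030, which is the date on which the replacement obligation becomes due.

20 December 2030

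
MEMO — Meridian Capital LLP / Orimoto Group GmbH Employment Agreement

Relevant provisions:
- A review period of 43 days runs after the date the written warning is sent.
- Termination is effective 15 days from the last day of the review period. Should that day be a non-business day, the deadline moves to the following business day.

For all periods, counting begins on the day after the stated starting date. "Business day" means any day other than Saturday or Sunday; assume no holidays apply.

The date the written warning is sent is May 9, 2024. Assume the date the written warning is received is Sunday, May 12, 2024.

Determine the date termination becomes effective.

Jul 8, 2024

Adding 43 calendar days to May 9, 2024 gives Jun 21, 2024, which is the last day of the review period.
The date termination becomes effective: Jun 21, 2024 + 15 days = Jul 6, 2024. That falls on a Saturday, so it rolls to the next business day, Monday, Jul 8, 2024.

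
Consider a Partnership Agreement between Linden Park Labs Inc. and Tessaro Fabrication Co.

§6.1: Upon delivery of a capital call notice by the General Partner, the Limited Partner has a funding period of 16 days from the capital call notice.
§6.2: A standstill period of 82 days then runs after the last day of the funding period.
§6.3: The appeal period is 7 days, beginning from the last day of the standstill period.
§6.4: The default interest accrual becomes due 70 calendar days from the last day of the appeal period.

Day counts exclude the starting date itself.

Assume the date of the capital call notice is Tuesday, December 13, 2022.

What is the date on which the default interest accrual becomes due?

The last day of the funding period: 16 calendar days after December 13, 2022 is December 29, 2022.
The last day of the standstill period: December 29, 2022 + 82 days = March 21, 2023.
The last day of the appeal period: 7 calendar days after March 21, 2023 is March 28, 2023.
The date on which the default interest accrual becomes due: March 28, 2023 + 70 days = June 6, 2023.

June 6, 2023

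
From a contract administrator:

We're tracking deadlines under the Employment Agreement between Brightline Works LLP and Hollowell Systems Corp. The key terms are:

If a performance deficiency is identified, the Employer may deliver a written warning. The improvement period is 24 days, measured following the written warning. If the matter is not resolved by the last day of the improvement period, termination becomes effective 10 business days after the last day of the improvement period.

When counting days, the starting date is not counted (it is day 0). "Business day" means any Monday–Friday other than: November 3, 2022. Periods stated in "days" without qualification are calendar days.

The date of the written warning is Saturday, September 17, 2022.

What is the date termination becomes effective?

October 25, 2022

The last day of the improvement period: September 17, 2022 + 24 days = October 11, 2022.
From Tuesday, October 11, 2022, 10 business days (Oct 12, Oct 13, Oct 14, Oct 17, Oct 18, Oct 19, Oct 20, Oct 21, Oct 24, Oct 25, skipping weekends) brings us to Tuesday, October 25, 2022, which is the date termination becomes effective.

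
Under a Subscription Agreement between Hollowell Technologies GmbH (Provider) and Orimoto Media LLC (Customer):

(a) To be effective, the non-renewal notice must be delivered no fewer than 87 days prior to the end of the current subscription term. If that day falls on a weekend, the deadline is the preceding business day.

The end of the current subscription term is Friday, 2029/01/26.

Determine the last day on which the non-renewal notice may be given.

2028/10/31

2029/01/26 minus 87 days is 2028/10/31. That is a Tuesday, so no adjustment is needed.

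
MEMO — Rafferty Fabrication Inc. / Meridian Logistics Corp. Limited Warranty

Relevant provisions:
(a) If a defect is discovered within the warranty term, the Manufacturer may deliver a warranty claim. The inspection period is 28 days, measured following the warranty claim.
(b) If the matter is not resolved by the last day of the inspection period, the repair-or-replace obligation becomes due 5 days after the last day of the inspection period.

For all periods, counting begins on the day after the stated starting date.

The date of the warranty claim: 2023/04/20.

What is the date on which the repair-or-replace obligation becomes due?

2023/05/23

The last day of the inspection period: 2023/04/20 + 28 days = 2023/05/18.
The date on which the repair-or-replace obligation becomes due: 5 calendar days after 2023/05/18 is 2023/05/23.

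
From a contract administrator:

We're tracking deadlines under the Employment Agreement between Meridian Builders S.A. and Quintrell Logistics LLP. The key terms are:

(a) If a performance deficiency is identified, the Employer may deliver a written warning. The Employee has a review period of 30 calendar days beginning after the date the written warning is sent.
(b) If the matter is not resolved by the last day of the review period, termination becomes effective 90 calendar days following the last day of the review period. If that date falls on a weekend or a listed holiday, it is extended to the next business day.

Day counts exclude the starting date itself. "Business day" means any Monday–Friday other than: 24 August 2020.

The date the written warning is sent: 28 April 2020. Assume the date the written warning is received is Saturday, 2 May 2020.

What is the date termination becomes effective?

The last day of the review period: 30 calendar days after 28 April 2020 is 28 May 2020.
The date termination becomes effective: 90 calendar days after 28 May 2020 is 26 August 2020. 26 August 2020 is a Wednesday and is not a listed holiday, so no roll-forward applies.

26 August 2020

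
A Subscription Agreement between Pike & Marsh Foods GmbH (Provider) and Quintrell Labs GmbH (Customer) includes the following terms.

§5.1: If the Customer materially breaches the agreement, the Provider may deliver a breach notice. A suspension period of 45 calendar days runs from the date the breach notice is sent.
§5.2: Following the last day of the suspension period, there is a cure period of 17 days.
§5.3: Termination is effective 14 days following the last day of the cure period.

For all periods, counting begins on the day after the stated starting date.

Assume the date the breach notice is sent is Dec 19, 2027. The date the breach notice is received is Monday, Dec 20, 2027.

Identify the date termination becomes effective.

Mar 4, 2028

The last day of the suspension period: 45 calendar days after Dec 19, 2027 is Feb 2, 2028.
The last day of the cure period: 17 calendar days after Feb 2, 2028 is Feb 19, 2028.
The date termination becomes effective: 14 calendar days after Feb 19, 2028 is Mar 4, 2028.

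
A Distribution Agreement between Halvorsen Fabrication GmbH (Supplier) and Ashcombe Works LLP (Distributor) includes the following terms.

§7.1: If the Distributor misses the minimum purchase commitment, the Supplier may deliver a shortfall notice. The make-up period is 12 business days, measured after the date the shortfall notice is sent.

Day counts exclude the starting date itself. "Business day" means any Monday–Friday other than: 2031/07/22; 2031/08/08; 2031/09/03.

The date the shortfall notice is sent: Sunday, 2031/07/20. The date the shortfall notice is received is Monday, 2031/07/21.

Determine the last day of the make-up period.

2031/08/06

From Sunday, 2031/07/20, 12 business days (Jul 21, Jul 23, Jul 24, Jul 25, …, Aug 4, Aug 5, Aug 6, skipping weekends and the listed holiday on Jul 22) brings us to Wednesday, 2031/08/06, which is the last day of the make-up period.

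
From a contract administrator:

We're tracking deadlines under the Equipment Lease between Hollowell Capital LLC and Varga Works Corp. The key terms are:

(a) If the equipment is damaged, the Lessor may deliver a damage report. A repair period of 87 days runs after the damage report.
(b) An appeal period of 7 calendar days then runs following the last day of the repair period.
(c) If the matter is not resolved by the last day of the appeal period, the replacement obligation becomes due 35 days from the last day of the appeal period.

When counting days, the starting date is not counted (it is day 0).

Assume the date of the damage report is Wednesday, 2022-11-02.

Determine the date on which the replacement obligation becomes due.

The last day of the repair period: 87 calendar days after 2022-11-02 is 2023-01-28.
The last day of the appeal period: 2023-01-28 + 7 days = 2023-02-04.
The date on which the replacement obligation becomes due: 35 calendar days after 2023-02-04 is 2023-03-11.

2023-03-11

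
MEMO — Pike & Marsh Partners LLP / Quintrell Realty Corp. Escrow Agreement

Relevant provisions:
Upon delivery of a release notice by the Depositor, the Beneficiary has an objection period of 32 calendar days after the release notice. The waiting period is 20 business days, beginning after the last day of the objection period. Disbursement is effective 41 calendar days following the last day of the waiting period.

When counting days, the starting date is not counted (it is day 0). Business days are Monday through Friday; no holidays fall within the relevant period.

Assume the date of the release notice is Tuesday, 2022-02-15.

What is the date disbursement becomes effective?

Adding 32 calendar days to 2022-02-15 gives 2022-03-19, which is the last day of the objection period.
The last day of the waiting period: 20 business days after Saturday, 2022-03-19, skipping weekends — Mar 21, Mar 22, Mar 23, Mar 24, …, Apr 13, Apr 14, Apr 15 — lands on Friday, 2022-04-15.
Adding 41 calendar days to 2022-04-15 gives 2022-05-26, which is the date disbursement becomes effective.

2022-05-26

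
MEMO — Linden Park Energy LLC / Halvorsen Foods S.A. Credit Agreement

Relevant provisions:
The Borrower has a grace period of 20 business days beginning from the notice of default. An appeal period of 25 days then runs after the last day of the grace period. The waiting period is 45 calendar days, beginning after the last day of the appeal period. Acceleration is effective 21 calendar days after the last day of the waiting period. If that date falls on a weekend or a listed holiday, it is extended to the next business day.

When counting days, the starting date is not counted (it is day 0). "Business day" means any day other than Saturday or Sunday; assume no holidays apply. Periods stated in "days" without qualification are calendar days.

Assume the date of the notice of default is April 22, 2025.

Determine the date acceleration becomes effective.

August 19, 2025

The last day of the grace period: 20 business days after Tuesday, April 22, 2025, skipping weekends — Apr 23, Apr 24, Apr 25, Apr 28, …, May 16, May 19, May 20 — lands on Tuesday, May 20, 2025.
Adding 25 calendar days to May 20, 2025 gives June 14, 2025, which is the last day of the appeal period.
The last day of the waiting period: June 14, 2025 + 45 days = July 29, 2025.
Adding 21 calendar days to July 29, 2025 gives August 19, 2025, which is the date acceleration becomes effective. August 19, 2025 is a Tuesday, so no roll-forward applies.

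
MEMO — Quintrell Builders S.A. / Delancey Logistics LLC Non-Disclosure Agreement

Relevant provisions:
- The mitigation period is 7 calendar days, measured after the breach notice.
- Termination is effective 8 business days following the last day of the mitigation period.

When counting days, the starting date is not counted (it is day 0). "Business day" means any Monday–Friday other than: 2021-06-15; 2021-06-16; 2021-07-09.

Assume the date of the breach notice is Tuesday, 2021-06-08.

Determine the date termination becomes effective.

Adding 7 calendar days to 2021-06-08 gives 2021-06-15, which is the last day of the mitigation period.
From Tuesday, 2021-06-15, 8 business days (Jun 17, Jun 18, Jun 21, Jun 22, Jun 23, Jun 24, Jun 25, Jun 28, skipping weekends and the listed holiday on Jun 16) brings us to Monday, 2021-06-28, which is the date termination becomes effective.

2021-06-28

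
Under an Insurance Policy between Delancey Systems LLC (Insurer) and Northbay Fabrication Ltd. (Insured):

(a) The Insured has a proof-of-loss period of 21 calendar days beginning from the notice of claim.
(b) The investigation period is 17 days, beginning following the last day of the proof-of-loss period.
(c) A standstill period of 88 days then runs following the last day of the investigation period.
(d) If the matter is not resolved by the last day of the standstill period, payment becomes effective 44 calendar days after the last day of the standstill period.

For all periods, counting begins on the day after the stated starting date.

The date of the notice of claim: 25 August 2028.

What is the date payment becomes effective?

11 February 2029

The last day of the proof-of-loss period: 25 August 2028 + 21 days = 15 September 2028.
The last day of the investigation period: 17 calendar days after 15 September 2028 is 2 October 2028.
Adding 88 calendar days to 2 October 2028 gives 29 December 2028, which is the last day of the standstill period.
Adding 44 calendar days to 29 December 2028 gives 11 February 2029, which is the date payment becomes effective.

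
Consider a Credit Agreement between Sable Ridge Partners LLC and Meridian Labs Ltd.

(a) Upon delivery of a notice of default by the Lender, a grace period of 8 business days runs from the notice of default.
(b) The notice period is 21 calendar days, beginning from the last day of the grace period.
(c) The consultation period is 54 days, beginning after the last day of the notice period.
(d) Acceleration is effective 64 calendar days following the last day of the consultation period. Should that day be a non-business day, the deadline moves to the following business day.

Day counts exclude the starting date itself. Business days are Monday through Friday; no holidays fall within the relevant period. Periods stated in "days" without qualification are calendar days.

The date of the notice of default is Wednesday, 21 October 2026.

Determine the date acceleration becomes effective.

From Wednesday, 21 October 2026, 8 business days (Oct 22, Oct 23, Oct 26, Oct 27, Oct 28, Oct 29, Oct 30, Nov 2, skipping weekends) brings us to Monday, 2 November 2026, which is the last day of the grace period.
The last day of the notice period: 2 November 2026 + 21 days = 23 November 2026.
Adding 54 calendar days to 23 November 2026 gives 16 January 2027, which is the last day of the consultation period.
Adding 64 calendar days to 16 January 2027 gives 21 March 2027, which is the date acceleration becomes effective. That falls on a Sunday, so it rolls to the next business day, Monday, 22 March 2027.

22 March 2027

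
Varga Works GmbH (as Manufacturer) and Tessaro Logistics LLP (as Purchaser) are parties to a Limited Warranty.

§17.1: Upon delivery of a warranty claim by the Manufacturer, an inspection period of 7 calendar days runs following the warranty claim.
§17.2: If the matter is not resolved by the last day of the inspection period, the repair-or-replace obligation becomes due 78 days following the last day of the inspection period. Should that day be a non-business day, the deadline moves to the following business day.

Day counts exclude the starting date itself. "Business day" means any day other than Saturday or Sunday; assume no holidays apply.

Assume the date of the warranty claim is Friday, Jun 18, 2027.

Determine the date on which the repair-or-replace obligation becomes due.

Sep 13, 2027

Adding 7 calendar days to Jun 18, 2027 gives Jun 25, 2027, which is the last day of the inspection period.
The date on which the repair-or-replace obligation becomes due: 78 calendar days after Jun 25, 2027 is Sep 11, 2027. That falls on a Saturday, so it rolls to the next business day, Monday, Sep 13, 2027.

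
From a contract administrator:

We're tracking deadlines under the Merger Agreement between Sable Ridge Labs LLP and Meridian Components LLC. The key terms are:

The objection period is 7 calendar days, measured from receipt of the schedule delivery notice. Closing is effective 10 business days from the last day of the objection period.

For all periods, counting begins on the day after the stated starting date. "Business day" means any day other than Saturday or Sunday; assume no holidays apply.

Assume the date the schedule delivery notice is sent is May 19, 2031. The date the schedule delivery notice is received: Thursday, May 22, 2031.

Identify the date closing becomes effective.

June 12, 2031

The last day of the objection period: May 22, 2031 + 7 days = May 29, 2031.
The date closing becomes effective: counting 10 business days from Thursday, May 29, 2031 (May 30, Jun 2, Jun 3, Jun 4, Jun 5, Jun 6, Jun 9, Jun 10, Jun 11, Jun 12, skipping weekends) reaches Thursday, June 12, 2031.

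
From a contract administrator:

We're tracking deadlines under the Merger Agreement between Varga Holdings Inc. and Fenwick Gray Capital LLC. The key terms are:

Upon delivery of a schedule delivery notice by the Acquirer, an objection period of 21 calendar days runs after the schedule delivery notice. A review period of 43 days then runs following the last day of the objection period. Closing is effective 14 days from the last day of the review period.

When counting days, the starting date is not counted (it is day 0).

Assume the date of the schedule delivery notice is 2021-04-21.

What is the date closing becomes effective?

2021-07-08

The last day of the objection period: 21 calendar days after 2021-04-21 is 2021-05-12.
Adding 43 calendar days to 2021-05-12 gives 2021-06-24, which is the last day of the review period.
The date closing becomes effective: 2021-06-24 + 14 days = 2021-07-08.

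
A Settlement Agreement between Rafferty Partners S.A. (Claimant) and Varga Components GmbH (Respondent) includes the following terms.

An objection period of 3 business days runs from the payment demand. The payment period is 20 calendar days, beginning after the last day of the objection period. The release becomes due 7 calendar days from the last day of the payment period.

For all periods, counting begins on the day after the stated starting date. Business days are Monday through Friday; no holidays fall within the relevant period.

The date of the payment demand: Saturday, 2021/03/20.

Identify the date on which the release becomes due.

The last day of the objection period: 3 business days after Saturday, 2021/03/20, skipping weekends — Mar 22, Mar 23, Mar 24 — lands on Wednesday, 2021/03/24.
The last day of the payment period: 2021/03/24 + 20 days = 2021/04/13.
The date on which the release becomes due: 2021/04/13 + 7 days = 2021/04/20.

2021/04/20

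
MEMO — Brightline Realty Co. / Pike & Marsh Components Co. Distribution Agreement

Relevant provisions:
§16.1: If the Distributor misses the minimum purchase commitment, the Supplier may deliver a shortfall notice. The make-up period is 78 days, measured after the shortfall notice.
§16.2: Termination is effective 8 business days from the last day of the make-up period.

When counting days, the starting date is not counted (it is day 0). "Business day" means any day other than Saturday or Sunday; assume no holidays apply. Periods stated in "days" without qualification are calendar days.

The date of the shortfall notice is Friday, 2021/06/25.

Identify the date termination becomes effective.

The last day of the make-up period: 2021/06/25 + 78 days = 2021/09/11.
From Saturday, 2021/09/11, 8 business days (Sep 13, Sep 14, Sep 15, Sep 16, Sep 17, Sep 20, Sep 21, Sep 22, skipping weekends) brings us to Wednesday, 2021/09/22, which is the date termination becomes effective.

2021/09/22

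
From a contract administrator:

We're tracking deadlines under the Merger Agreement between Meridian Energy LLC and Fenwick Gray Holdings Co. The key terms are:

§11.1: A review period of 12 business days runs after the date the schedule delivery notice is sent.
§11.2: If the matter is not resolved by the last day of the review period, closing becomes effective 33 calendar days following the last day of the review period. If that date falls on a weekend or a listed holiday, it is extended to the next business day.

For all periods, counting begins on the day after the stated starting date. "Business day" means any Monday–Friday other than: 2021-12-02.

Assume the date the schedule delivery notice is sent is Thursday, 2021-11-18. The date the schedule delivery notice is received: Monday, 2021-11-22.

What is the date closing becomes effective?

The last day of the review period: counting 12 business days from Thursday, 2021-11-18 (Nov 19, Nov 22, Nov 23, Nov 24, …, Dec 3, Dec 6, Dec 7, skipping weekends and the listed holiday on Dec 2) reaches Tuesday, 2021-12-07.
Adding 33 calendar days to 2021-12-07 gives 2022-01-09, which is the date closing becomes effective. That falls on a Sunday, so it rolls to the next business day, Monday, 2022-01-10.

2022-01-10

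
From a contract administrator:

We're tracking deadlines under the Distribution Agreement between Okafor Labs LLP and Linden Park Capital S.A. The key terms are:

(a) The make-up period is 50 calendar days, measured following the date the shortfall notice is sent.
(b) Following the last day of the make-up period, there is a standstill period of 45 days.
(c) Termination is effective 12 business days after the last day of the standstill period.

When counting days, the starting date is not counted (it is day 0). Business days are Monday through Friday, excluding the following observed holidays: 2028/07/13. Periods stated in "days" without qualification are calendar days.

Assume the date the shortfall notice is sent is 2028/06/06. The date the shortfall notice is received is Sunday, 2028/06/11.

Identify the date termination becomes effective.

Adding 50 calendar days to 2028/06/06 gives 2028/07/26, which is the last day of the make-up period.
The last day of the standstill period: 45 calendar days after 2028/07/26 is 2028/09/09.
The date termination becomes effective: counting 12 business days from Saturday, 2028/09/09 (Sep 11, Sep 12, Sep 13, Sep 14, …, Sep 22, Sep 25, Sep 26, skipping weekends) reaches Tuesday, 2028/09/26.

2028/09/26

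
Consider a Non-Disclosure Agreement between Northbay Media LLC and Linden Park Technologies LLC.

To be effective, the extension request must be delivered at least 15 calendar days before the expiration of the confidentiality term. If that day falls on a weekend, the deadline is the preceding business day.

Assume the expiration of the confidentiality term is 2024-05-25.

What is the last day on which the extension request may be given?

2024-05-10

2024-05-25 minus 15 days is 2024-05-10. That is a Friday, so no adjustment is needed.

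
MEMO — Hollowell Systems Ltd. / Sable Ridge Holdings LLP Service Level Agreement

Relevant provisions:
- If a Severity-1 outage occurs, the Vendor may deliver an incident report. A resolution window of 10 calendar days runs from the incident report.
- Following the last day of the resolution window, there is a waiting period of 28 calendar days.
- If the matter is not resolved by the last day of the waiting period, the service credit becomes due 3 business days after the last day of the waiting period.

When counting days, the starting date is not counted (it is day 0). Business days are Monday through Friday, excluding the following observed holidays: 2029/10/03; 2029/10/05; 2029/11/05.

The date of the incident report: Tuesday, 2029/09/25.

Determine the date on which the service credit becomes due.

The last day of the resolution window: 10 calendar days after 2029/09/25 is 2029/10/05.
The last day of the waiting period: 2029/10/05 + 28 days = 2029/11/02.
From Friday, 2029/11/02, 3 business days (Nov 6, Nov 7, Nov 8, skipping weekends and the listed holiday on Nov 5) brings us to Thursday, 2029/11/08, which is the date on which the service credit becomes due.

2029/11/08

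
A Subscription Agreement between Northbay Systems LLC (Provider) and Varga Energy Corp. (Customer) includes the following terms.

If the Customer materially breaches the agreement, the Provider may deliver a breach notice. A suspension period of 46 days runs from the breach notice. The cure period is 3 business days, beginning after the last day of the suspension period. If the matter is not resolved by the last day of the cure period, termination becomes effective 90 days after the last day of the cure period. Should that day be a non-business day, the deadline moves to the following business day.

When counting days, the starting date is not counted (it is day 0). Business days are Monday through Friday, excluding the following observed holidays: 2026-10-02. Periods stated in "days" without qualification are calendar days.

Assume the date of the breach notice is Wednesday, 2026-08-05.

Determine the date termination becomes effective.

2026-12-22

The last day of the suspension period: 2026-08-05 + 46 days = 2026-09-20.
From Sunday, 2026-09-20, 3 business days (Sep 21, Sep 22, Sep 23, skipping weekends) brings us to Wednesday, 2026-09-23, which is the last day of the cure period.
The date termination becomes effective: 2026-09-23 + 90 days = 2026-12-22. 2026-12-22 is a Tuesday and is not a listed holiday, so no roll-forward applies.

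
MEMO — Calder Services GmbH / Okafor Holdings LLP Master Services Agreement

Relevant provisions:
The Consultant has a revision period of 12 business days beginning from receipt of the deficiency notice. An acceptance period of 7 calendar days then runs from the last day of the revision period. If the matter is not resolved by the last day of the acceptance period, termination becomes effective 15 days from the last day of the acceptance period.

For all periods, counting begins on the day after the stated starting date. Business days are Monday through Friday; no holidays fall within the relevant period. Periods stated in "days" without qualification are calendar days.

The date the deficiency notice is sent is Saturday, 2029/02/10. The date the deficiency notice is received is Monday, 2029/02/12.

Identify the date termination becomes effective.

The last day of the revision period: counting 12 business days from Monday, 2029/02/12 (Feb 13, Feb 14, Feb 15, Feb 16, …, Feb 26, Feb 27, Feb 28, skipping weekends) reaches Wednesday, 2029/02/28.
Adding 7 calendar days to 2029/02/28 gives 2029/03/07, which is the last day of the acceptance period.
The date termination becomes effective: 15 calendar days after 2029/03/07 is 2029/03/22.

2029/03/22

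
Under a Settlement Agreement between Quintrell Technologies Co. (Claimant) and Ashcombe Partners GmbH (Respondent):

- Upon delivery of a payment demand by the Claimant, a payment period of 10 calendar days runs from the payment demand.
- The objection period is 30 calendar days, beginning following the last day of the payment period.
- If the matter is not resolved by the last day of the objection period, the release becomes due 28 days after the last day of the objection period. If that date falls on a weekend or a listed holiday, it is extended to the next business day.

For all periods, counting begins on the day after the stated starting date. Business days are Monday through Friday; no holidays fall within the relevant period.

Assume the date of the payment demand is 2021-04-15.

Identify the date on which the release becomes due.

The last day of the payment period: 10 calendar days after 2021-04-15 is 2021-04-25.
Adding 30 calendar days to 2021-04-25 gives 2021-05-25, which is the last day of the objection period.
Adding 28 calendar days to 2021-05-25 gives 2021-06-22, which is the date on which the release becomes due. 2021-06-22 is a Tuesday, so no roll-forward applies.

2021-06-22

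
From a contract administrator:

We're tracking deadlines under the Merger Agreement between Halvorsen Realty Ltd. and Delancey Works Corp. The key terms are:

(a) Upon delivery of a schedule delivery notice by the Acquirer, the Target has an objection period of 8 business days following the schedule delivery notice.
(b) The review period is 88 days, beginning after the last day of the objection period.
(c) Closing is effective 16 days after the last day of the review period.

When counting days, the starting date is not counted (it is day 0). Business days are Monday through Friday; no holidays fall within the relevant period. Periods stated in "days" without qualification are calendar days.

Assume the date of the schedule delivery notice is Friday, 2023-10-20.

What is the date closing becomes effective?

2024-02-13

The last day of the objection period: counting 8 business days from Friday, 2023-10-20 (Oct 23, Oct 24, Oct 25, Oct 26, Oct 27, Oct 30, Oct 31, Nov 1, skipping weekends) reaches Wednesday, 2023-11-01.
Adding 88 calendar days to 2023-11-01 gives 2024-01-28, which is the last day of the review period.
The date closing becomes effective: 16 calendar days after 2024-01-28 is 2024-02-13.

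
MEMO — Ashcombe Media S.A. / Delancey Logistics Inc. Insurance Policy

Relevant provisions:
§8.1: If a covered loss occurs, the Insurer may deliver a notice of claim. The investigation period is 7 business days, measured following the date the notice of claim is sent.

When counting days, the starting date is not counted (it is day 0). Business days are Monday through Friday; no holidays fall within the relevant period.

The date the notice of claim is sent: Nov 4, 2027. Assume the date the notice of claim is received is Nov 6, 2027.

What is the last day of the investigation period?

Nov 15, 2027

The last day of the investigation period: 7 business days after Thursday, Nov 4, 2027, skipping weekends — Nov 5, Nov 8, Nov 9, Nov 10, Nov 11, Nov 12, Nov 15 — lands on Monday, Nov 15, 2027.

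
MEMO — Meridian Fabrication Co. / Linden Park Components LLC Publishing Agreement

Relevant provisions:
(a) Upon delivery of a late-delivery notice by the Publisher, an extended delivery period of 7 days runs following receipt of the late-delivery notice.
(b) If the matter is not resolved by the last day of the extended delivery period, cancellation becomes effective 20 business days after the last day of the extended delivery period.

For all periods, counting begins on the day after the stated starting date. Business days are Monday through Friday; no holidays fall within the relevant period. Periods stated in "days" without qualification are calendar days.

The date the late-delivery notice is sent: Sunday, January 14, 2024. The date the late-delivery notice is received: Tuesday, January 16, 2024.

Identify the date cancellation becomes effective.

February 20, 2024

Adding 7 calendar days to January 16, 2024 gives January 23, 2024, which is the last day of the extended delivery period.
From Tuesday, January 23, 2024, 20 business days (Jan 24, Jan 25, Jan 26, Jan 29, …, Feb 16, Feb 19, Feb 20, skipping weekends) brings us to Tuesday, February 20, 2024, which is the date cancellation becomes effective.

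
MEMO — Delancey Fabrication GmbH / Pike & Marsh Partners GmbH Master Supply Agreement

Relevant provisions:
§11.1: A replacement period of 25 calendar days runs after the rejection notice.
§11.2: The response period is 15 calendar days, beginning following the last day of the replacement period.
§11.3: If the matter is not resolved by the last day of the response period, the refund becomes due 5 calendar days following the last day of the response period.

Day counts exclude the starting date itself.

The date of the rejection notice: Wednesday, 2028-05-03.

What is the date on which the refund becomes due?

2028-06-17

The last day of the replacement period: 2028-05-03 + 25 days = 2028-05-28.
Adding 15 calendar days to 2028-05-28 gives 2028-06-12, which is the last day of the response period.
The date on which the refund becomes due: 2028-06-12 + 5 days = 2028-06-17.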